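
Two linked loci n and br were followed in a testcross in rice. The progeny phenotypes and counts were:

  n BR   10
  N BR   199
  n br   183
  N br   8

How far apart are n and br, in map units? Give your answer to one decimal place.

The two most frequent classes, N BR (199) and n br (183), are the parental types, so the F1 was N BR / n br.
The recombinant classes are N br and n BR: 8 + 10 = 18.
Recombination frequency = 18/400 = 0.0450 ≈ 4.5%, i.e. 4.5 map units.

4.5 map units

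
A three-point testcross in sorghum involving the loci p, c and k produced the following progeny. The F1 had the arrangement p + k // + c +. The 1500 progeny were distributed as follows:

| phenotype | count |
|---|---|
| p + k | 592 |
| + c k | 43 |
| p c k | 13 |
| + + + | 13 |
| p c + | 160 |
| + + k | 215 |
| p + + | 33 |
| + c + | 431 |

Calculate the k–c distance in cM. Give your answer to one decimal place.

6.8 cM

The two rarest classes, p c k and + + +, are the double crossovers. Comparing them with the parentals, only the c allele has switched, so c is the middle locus and the order is k – c – p.
Crossovers in the k–c interval produce the single-crossover classes p + + and + c k (33 + 43 = 76) plus the double crossovers (26).
RF(k–c) = (76 + 26) / 1500 = 102/1500 = 0.0680 → 6.8 cM.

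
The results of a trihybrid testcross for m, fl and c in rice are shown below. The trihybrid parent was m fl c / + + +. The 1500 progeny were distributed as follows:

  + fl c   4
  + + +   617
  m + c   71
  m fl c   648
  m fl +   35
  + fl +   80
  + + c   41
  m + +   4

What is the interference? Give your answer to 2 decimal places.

The two rarest classes, + fl c and m + +, are the double crossovers. Comparing them with the parentals, only the m allele has switched, so m is the middle locus and the order is c – m – fl.
c–m: (76 + 8)/1500 = 0.0560; m–fl: (151 + 8)/1500 = 0.1060.
Expected DCO frequency = 0.0560 × 0.1060 ≈ 0.00594; observed = 8/1500 ≈ 0.00533.
Coefficient of coincidence = 0.00533/0.00594 ≈ 0.90; interference = 1 − 0.90 = 0.10.

0.10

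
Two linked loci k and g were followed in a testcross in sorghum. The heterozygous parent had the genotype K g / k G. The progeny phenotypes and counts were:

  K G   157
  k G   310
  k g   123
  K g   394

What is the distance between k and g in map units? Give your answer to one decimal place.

The recombinant classes are K G and k g: 157 + 123 = 280.
Recombination frequency = 280/984 = 0.2846 ≈ 28.5%, i.e. 28.5 map units.

28.5 map units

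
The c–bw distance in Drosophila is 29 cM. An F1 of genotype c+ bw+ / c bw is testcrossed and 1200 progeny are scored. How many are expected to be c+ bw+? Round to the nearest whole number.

A map distance of 29 cM corresponds to a recombination frequency of 0.290.
The F1 is c+ bw+ / c bw, so c+ bw+ is a parental gamete class with expected frequency (1 − r)/2 = 0.710/2 = 0.3550.
Expected number = 0.3550 × 1200 = 426.00 ≈ 426.

426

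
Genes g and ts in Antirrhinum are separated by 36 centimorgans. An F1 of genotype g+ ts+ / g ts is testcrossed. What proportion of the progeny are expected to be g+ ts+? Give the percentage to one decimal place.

A map distance of 36 centimorgans corresponds to a recombination frequency of 0.360.
The F1 is g+ ts+ / g ts, so g+ ts+ is a parental gamete class with expected frequency (1 − r)/2 = 0.640/2 = 0.3200.
That is 0.3200 = 32.0% of the progeny.

32.0%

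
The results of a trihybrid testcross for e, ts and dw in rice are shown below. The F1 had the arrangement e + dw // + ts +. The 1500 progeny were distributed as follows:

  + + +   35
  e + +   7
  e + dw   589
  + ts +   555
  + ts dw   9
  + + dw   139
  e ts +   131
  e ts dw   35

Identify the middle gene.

The two rarest classes, e + + and + ts dw, are the double crossovers. Comparing them with the parentals, only the dw allele has switched, so dw is the middle locus and the order is ts – dw – e.

dw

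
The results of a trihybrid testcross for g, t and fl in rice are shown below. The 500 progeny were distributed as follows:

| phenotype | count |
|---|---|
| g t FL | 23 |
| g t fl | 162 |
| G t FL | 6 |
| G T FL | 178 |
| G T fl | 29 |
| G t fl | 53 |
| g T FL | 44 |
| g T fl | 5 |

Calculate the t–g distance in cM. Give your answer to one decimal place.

21.6 cM

The two most frequent reciprocal classes, G T FL and g t fl, are the parental types, so the F1 was G T FL / g t fl.
The two rarest classes, G t FL and g T fl, are the double crossovers. Comparing them with the parentals, only the t allele has switched, so t is the middle locus and the order is fl – t – g.
Crossovers in the t–g interval produce the single-crossover classes g T FL and G t fl (44 + 53 = 97) plus the double crossovers (11).
RF(t–g) = (97 + 11) / 500 = 108/500 = 0.2160 → 21.6 cM.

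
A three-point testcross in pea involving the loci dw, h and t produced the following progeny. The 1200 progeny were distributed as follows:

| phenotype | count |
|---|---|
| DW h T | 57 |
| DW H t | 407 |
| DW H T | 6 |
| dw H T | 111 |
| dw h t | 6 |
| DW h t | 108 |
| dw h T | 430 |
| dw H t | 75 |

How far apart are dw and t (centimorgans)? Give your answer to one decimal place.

The two most frequent reciprocal classes, dw h T and DW H t, are the parental types, so the F1 was dw h T / DW H t.
The two rarest classes, dw h t and DW H T, are the double crossovers. Comparing them with the parentals, only the t allele has switched, so t is the middle locus and the order is h – t – dw.
Crossovers in the t–dw interval produce the single-crossover classes DW h T and dw H t (57 + 75 = 132) plus the double crossovers (12).
RF(t–dw) = (132 + 12) / 1200 = 144/1200 = 0.1200 → 12.0 centimorgans.

12.0 centimorgans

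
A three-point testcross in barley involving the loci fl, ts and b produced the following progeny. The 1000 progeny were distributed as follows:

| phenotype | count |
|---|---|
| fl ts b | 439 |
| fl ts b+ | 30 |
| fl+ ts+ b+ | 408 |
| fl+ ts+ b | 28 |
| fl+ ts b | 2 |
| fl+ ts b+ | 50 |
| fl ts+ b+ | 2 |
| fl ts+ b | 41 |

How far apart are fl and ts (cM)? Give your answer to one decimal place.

9.5 cM

The two most frequent reciprocal classes, fl ts b and fl+ ts+ b+, are the parental types, so the F1 was fl ts b / fl+ ts+ b+.
The two rarest classes, fl+ ts b and fl ts+ b+, are the double crossovers. Comparing them with the parentals, only the fl allele has switched, so fl is the middle locus and the order is ts – fl – b.
Crossovers in the ts–fl interval produce the single-crossover classes fl ts+ b and fl+ ts b+ (41 + 50 = 91) plus the double crossovers (4).
RF(ts–fl) = (91 + 4) / 1000 = 95/1000 = 0.0950 → 9.5 cM.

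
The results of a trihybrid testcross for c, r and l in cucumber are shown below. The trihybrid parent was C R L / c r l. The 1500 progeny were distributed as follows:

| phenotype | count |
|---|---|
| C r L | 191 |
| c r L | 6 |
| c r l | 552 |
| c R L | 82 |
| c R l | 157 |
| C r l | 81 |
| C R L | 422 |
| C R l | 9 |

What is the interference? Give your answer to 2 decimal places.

0.65

The two rarest classes, C R l and c r L, are the double crossovers. Comparing them with the parentals, only the l allele has switched, so l is the middle locus and the order is r – l – c.
r–l: (348 + 15)/1500 = 0.2420; l–c: (163 + 15)/1500 = 0.1187.
Expected DCO frequency = 0.2420 × 0.1187 ≈ 0.02873; observed = 15/1500 ≈ 0.01000.
Coefficient of coincidence = 0.01000/0.02873 ≈ 0.35; interference = 1 − 0.35 = 0.65.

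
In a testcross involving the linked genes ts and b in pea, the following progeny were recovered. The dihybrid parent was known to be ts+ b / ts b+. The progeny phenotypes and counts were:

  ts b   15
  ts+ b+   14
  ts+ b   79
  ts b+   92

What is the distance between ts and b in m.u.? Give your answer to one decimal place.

The recombinant classes are ts+ b+ and ts b: 14 + 15 = 29.
Recombination frequency = 29/200 = 0.1450 ≈ 14.5%, i.e. 14.5 m.u.

14.5 m.u.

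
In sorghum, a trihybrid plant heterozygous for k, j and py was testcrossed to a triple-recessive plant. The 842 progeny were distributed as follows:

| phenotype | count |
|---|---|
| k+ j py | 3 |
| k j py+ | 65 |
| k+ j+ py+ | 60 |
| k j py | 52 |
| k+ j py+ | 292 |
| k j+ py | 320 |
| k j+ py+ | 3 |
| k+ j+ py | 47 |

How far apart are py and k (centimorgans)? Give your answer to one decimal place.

14.0 centimorgans

The two most frequent reciprocal classes, k j+ py and k+ j py+, are the parental types, so the F1 was k j+ py / k+ j py+.
The two rarest classes, k j+ py+ and k+ j py, are the double crossovers. Comparing them with the parentals, only the py allele has switched, so py is the middle locus and the order is j – py – k.
Crossovers in the py–k interval produce the single-crossover classes k+ j+ py and k j py+ (47 + 65 = 112) plus the double crossovers (6).
RF(py–k) = (112 + 6) / 842 = 118/842 = 0.1401 → 14.0 centimorgans.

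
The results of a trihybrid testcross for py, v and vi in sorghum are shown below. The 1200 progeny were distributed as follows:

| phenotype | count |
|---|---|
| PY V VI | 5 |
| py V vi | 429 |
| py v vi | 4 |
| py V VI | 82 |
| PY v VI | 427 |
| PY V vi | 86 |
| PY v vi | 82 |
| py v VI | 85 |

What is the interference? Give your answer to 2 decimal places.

0.65

The two most frequent reciprocal classes, py V vi and PY v VI, are the parental types, so the F1 was py V vi / PY v VI.
The two rarest classes, py v vi and PY V VI, are the double crossovers. Comparing them with the parentals, only the v allele has switched, so v is the middle locus and the order is py – v – vi.
py–v: (171 + 9)/1200 = 0.1500; v–vi: (164 + 9)/1200 = 0.1442.
Expected DCO frequency = 0.1500 × 0.1442 ≈ 0.02163; observed = 9/1200 ≈ 0.00750.
Coefficient of coincidence = 0.00750/0.02163 ≈ 0.35; interference = 1 − 0.35 = 0.65.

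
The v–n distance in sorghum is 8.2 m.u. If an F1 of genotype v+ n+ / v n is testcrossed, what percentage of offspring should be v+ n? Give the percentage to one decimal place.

4.1%

A map distance of 8.2 m.u. corresponds to a recombination frequency of 0.082.
The F1 is v+ n+ / v n, so v+ n is a recombinant gamete class with expected frequency r/2 = 0.082/2 = 0.0410.
That is 0.0410 = 4.1% of the progeny.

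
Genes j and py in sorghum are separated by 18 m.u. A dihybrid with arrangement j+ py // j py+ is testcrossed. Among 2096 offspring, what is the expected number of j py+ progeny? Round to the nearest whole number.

859

A map distance of 18 m.u. corresponds to a recombination frequency of 0.180.
The F1 is j+ py / j py+, so j py+ is a parental gamete class with expected frequency (1 − r)/2 = 0.820/2 = 0.4100.
Expected number = 0.4100 × 2096 = 859.36 ≈ 859.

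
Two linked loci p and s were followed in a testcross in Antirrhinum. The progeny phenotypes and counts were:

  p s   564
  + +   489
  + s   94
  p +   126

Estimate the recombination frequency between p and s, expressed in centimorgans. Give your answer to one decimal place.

The two most frequent classes, + + (489) and p s (564), are the parental types, so the F1 was + + / p s.
The recombinant classes are + s and p +: 94 + 126 = 220.
Recombination frequency = 220/1273 = 0.1728 ≈ 17.3%, i.e. 17.3 centimorgans.

17.3 centimorgans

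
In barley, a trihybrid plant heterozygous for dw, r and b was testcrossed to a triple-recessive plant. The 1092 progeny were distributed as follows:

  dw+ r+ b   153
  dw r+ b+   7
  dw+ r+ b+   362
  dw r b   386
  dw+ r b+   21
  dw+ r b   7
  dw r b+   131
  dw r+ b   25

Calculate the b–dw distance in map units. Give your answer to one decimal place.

The two most frequent reciprocal classes, dw+ r+ b+ and dw r b, are the parental types, so the F1 was dw+ r+ b+ / dw r b.
The two rarest classes, dw r+ b+ and dw+ r b, are the double crossovers. Comparing them with the parentals, only the dw allele has switched, so dw is the middle locus and the order is r – dw – b.
Crossovers in the dw–b interval produce the single-crossover classes dw+ r+ b and dw r b+ (153 + 131 = 284) plus the double crossovers (14).
RF(dw–b) = (284 + 14) / 1092 = 298/1092 = 0.2729 → 27.3 map units.

27.3 map units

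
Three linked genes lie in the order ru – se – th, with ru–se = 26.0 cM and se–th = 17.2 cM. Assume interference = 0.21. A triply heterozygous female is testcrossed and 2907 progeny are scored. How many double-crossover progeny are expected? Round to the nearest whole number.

103

Map distances give recombination frequencies of 0.260 and 0.172 for the two intervals.
With interference 0.21 (so coincidence = 0.79), expected double-crossover frequency = 0.260 × 0.172 × 0.79 = 0.03533.
Expected number = 0.03533 × 2907 = 102.70 ≈ 103.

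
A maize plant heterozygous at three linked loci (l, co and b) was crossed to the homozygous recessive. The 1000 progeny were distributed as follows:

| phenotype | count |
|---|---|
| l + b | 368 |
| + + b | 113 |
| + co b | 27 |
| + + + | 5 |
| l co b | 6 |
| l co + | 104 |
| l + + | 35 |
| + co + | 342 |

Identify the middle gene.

The two most frequent reciprocal classes, l + b and + co +, are the parental types, so the F1 was l + b / + co +.
The two rarest classes, l co b and + + +, are the double crossovers. Comparing them with the parentals, only the co allele has switched, so co is the middle locus and the order is l – co – b.

co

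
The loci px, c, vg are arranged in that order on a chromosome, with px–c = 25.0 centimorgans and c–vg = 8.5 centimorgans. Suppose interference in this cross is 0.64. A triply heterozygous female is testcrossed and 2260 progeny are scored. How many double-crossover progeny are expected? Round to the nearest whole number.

Map distances give recombination frequencies of 0.250 and 0.085 for the two intervals.
With interference 0.64 (so coincidence = 0.36), expected double-crossover frequency = 0.250 × 0.085 × 0.36 = 0.00765.
Expected number = 0.00765 × 2260 = 17.29 ≈ 17.

17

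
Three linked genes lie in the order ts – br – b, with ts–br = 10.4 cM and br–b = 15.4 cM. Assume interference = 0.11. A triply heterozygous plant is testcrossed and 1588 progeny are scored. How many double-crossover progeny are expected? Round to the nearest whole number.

23

Map distances give recombination frequencies of 0.104 and 0.154 for the two intervals.
With interference 0.11 (so coincidence = 0.89), expected double-crossover frequency = 0.104 × 0.154 × 0.89 = 0.01425.
Expected number = 0.01425 × 1588 = 22.64 ≈ 23.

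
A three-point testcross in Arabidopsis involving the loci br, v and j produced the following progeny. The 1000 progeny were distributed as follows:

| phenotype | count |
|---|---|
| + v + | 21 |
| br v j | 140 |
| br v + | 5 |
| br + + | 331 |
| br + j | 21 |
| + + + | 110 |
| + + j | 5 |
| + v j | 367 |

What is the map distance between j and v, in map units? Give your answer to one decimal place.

5.2 map units

The two most frequent reciprocal classes, + v j and br + +, are the parental types, so the F1 was + v j / br + +.
The two rarest classes, + + j and br v +, are the double crossovers. Comparing them with the parentals, only the v allele has switched, so v is the middle locus and the order is br – v – j.
Crossovers in the v–j interval produce the single-crossover classes + v + and br + j (21 + 21 = 42) plus the double crossovers (10).
RF(v–j) = (42 + 10) / 1000 = 52/1000 = 0.0520 → 5.2 map units.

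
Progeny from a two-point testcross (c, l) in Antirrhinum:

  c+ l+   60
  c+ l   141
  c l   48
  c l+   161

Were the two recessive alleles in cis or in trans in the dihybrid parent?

trans

The two most frequent classes are c+ l (141) and c l+ (161); these are the parental (non-recombinant) types.
So the F1 carried c+ l on one chromosome and c l+ on the other — the recessive alleles are on opposite chromosomes (trans / repulsion).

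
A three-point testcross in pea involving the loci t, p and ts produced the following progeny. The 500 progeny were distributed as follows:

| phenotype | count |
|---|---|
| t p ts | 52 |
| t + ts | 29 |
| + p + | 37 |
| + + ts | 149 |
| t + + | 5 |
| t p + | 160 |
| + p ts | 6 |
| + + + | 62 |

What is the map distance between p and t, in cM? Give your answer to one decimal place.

The two most frequent reciprocal classes, + + ts and t p +, are the parental types, so the F1 was + + ts / t p +.
The two rarest classes, + p ts and t + +, are the double crossovers. Comparing them with the parentals, only the p allele has switched, so p is the middle locus and the order is t – p – ts.
Crossovers in the t–p interval produce the single-crossover classes t + ts and + p + (29 + 37 = 66) plus the double crossovers (11).
RF(t–p) = (66 + 11) / 500 = 77/500 = 0.1540 → 15.4 cM.

15.4 cM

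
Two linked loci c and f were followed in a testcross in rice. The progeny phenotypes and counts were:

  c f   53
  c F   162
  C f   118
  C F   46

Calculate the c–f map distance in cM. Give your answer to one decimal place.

The two most frequent classes, C f (118) and c F (162), are the parental types, so the F1 was C f / c F.
The recombinant classes are C F and c f: 46 + 53 = 99.
Recombination frequency = 99/379 = 0.2612 ≈ 26.1%, i.e. 26.1 cM.

26.1 cM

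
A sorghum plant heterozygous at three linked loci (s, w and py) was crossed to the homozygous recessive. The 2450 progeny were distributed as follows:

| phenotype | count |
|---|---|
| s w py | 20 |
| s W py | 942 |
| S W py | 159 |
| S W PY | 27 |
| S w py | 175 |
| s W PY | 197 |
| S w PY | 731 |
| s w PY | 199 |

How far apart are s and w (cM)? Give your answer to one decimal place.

16.5 cM

The two most frequent reciprocal classes, s W py and S w PY, are the parental types, so the F1 was s W py / S w PY.
The two rarest classes, s w py and S W PY, are the double crossovers. Comparing them with the parentals, only the w allele has switched, so w is the middle locus and the order is s – w – py.
Crossovers in the s–w interval produce the single-crossover classes S W py and s w PY (159 + 199 = 358) plus the double crossovers (47).
RF(s–w) = (358 + 47) / 2450 = 405/2450 = 0.1653 → 16.5 cM.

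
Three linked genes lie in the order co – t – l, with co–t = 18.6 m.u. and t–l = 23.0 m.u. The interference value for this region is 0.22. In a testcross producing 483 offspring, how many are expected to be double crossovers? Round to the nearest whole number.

Map distances give recombination frequencies of 0.186 and 0.230 for the two intervals.
With interference 0.22 (so coincidence = 0.78), expected double-crossover frequency = 0.186 × 0.230 × 0.78 = 0.03337.
Expected number = 0.03337 × 483 = 16.12 ≈ 16.

16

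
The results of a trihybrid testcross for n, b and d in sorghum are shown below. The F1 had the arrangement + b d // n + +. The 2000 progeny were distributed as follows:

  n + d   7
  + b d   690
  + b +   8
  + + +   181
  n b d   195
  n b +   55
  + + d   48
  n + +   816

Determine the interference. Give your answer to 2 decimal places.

The two rarest classes, + b + and n + d, are the double crossovers. Comparing them with the parentals, only the d allele has switched, so d is the middle locus and the order is b – d – n.
b–d: (103 + 15)/2000 = 0.0590; d–n: (376 + 15)/2000 = 0.1955.
Expected DCO frequency = 0.0590 × 0.1955 ≈ 0.01153; observed = 15/2000 ≈ 0.00750.
Coefficient of coincidence = 0.00750/0.01153 ≈ 0.65; interference = 1 − 0.65 = 0.35.

0.35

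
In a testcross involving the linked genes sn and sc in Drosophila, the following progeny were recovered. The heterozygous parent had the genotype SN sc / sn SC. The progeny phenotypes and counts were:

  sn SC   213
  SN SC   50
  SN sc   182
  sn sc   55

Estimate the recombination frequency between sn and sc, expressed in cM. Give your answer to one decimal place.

The recombinant classes are SN SC and sn sc: 50 + 55 = 105.
Recombination frequency = 105/500 = 0.2100 ≈ 21.0%, i.e. 21.0 cM.

21.0 cM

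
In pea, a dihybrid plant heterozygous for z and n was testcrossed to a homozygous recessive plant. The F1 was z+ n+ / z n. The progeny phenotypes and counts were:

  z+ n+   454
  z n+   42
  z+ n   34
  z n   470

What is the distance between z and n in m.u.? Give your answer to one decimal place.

The recombinant classes are z+ n and z n+: 34 + 42 = 76.
Recombination frequency = 76/1000 = 0.0760 ≈ 7.6%, i.e. 7.6 m.u.

7.6 m.u.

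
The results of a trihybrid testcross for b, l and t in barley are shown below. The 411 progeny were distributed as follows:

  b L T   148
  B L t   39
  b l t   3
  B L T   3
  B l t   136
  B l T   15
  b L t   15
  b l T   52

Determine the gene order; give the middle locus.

b

The two most frequent reciprocal classes, b L T and B l t, are the parental types, so the F1 was b L T / B l t.
The two rarest classes, B L T and b l t, are the double crossovers. Comparing them with the parentals, only the b allele has switched, so b is the middle locus and the order is l – b – t.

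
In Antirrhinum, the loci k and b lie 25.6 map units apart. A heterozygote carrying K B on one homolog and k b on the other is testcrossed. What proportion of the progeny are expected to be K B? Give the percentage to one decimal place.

37.2%

A map distance of 25.6 map units corresponds to a recombination frequency of 0.256.
The F1 is K B / k b, so K B is a parental gamete class with expected frequency (1 − r)/2 = 0.744/2 = 0.3720.
That is 0.3720 = 37.2% of the progeny.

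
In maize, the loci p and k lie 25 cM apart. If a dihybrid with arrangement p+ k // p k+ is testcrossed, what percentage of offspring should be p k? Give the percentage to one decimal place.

12.5%

A map distance of 25 cM corresponds to a recombination frequency of 0.250.
The F1 is p+ k / p k+, so p k is a recombinant gamete class with expected frequency r/2 = 0.250/2 = 0.1250.
That is 0.1250 = 12.5% of the progeny.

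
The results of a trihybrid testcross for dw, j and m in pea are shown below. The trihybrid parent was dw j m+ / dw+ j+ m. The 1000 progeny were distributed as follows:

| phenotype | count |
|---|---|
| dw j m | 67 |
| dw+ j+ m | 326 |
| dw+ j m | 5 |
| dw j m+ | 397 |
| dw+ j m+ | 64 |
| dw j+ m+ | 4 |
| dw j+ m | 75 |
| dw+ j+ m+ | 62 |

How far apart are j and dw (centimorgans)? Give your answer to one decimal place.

14.8 centimorgans

The two rarest classes, dw j+ m+ and dw+ j m, are the double crossovers. Comparing them with the parentals, only the j allele has switched, so j is the middle locus and the order is m – j – dw.
Crossovers in the j–dw interval produce the single-crossover classes dw+ j m+ and dw j+ m (64 + 75 = 139) plus the double crossovers (9).
RF(j–dw) = (139 + 9) / 1000 = 148/1000 = 0.1480 → 14.8 centimorgans.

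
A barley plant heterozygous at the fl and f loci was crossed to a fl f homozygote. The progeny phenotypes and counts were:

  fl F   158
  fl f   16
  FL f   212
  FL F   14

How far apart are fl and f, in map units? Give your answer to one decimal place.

7.5 map units

The two most frequent classes, FL f (212) and fl F (158), are the parental types, so the F1 was FL f / fl F.
The recombinant classes are FL F and fl f: 14 + 16 = 30.
Recombination frequency = 30/400 = 0.0750 ≈ 7.5%, i.e. 7.5 map units.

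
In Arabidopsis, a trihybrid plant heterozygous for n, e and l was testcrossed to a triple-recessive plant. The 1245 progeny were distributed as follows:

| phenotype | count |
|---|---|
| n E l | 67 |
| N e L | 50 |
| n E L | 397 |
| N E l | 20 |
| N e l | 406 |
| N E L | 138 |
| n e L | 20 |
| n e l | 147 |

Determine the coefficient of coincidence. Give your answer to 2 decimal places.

The two most frequent reciprocal classes, N e l and n E L, are the parental types, so the F1 was N e l / n E L.
The two rarest classes, N E l and n e L, are the double crossovers. Comparing them with the parentals, only the e allele has switched, so e is the middle locus and the order is l – e – n.
l–e: (117 + 40)/1245 = 0.1261; e–n: (285 + 40)/1245 = 0.2610.
Expected DCO frequency = 0.1261 × 0.2610 ≈ 0.03291; observed = 40/1245 ≈ 0.03213.
Coefficient of coincidence = 0.03213/0.03291 ≈ 0.98.

0.98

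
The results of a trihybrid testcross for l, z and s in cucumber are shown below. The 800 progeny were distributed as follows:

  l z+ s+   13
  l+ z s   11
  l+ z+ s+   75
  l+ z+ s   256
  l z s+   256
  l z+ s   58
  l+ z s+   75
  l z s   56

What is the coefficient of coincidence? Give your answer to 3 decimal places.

The two most frequent reciprocal classes, l z s+ and l+ z+ s, are the parental types, so the F1 was l z s+ / l+ z+ s.
The two rarest classes, l z+ s+ and l+ z s, are the double crossovers. Comparing them with the parentals, only the z allele has switched, so z is the middle locus and the order is s – z – l.
s–z: (131 + 24)/800 = 0.1938; z–l: (133 + 24)/800 = 0.1963.
Expected DCO frequency = 0.1938 × 0.1963 ≈ 0.03804; observed = 24/800 ≈ 0.03000.
Coefficient of coincidence = 0.03000/0.03804 ≈ 0.789.

0.789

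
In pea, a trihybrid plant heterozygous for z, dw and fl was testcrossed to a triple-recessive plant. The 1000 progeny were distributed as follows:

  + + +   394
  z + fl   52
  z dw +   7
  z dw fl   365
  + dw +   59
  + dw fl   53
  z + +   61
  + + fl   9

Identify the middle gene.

The two most frequent reciprocal classes, z dw fl and + + +, are the parental types, so the F1 was z dw fl / + + +.
The two rarest classes, z dw + and + + fl, are the double crossovers. Comparing them with the parentals, only the fl allele has switched, so fl is the middle locus and the order is z – fl – dw.

fl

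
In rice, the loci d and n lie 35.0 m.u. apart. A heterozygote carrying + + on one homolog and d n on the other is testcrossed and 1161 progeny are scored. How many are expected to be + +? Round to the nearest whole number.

A map distance of 35.0 m.u. corresponds to a recombination frequency of 0.350.
The F1 is + + / d n, so + + is a parental gamete class with expected frequency (1 − r)/2 = 0.650/2 = 0.3250.
Expected number = 0.3250 × 1161 = 377.32 ≈ 377.

377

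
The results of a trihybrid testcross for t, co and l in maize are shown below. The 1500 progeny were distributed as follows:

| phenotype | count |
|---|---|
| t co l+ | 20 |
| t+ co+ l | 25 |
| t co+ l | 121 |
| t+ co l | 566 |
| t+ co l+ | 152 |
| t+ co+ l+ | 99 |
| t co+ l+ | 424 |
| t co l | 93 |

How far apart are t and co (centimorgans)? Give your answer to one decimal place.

The two most frequent reciprocal classes, t+ co l and t co+ l+, are the parental types, so the F1 was t+ co l / t co+ l+.
The two rarest classes, t+ co+ l and t co l+, are the double crossovers. Comparing them with the parentals, only the co allele has switched, so co is the middle locus and the order is t – co – l.
Crossovers in the t–co interval produce the single-crossover classes t co l and t+ co+ l+ (93 + 99 = 192) plus the double crossovers (45).
RF(t–co) = (192 + 45) / 1500 = 237/1500 = 0.1580 → 15.8 centimorgans.

15.8 centimorgans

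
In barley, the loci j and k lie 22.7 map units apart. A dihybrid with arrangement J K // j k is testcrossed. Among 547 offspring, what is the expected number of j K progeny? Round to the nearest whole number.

62

A map distance of 22.7 map units corresponds to a recombination frequency of 0.227.
The F1 is J K / j k, so j K is a recombinant gamete class with expected frequency r/2 = 0.227/2 = 0.1135.
Expected number = 0.1135 × 547 = 62.08 ≈ 62.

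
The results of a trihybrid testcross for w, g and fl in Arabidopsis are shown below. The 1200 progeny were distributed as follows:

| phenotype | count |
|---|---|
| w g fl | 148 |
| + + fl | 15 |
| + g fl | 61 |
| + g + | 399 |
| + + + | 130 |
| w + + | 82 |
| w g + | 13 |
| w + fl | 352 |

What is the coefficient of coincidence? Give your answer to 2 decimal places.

The two most frequent reciprocal classes, + g + and w + fl, are the parental types, so the F1 was + g + / w + fl.
The two rarest classes, w g + and + + fl, are the double crossovers. Comparing them with the parentals, only the w allele has switched, so w is the middle locus and the order is g – w – fl.
g–w: (278 + 28)/1200 = 0.2550; w–fl: (143 + 28)/1200 = 0.1425.
Expected DCO frequency = 0.2550 × 0.1425 ≈ 0.03634; observed = 28/1200 ≈ 0.02333.
Coefficient of coincidence = 0.02333/0.03634 ≈ 0.64.

0.64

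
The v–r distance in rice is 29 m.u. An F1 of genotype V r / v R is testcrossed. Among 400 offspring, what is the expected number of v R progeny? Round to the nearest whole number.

142

A map distance of 29 m.u. corresponds to a recombination frequency of 0.290.
The F1 is V r / v R, so v R is a parental gamete class with expected frequency (1 − r)/2 = 0.710/2 = 0.3550.
Expected number = 0.3550 × 400 = 142.00 ≈ 142.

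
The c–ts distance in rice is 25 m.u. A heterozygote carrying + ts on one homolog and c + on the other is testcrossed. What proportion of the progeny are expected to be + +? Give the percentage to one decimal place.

A map distance of 25 m.u. corresponds to a recombination frequency of 0.250.
The F1 is + ts / c +, so + + is a recombinant gamete class with expected frequency r/2 = 0.250/2 = 0.1250.
That is 0.1250 = 12.5% of the progeny.

12.5%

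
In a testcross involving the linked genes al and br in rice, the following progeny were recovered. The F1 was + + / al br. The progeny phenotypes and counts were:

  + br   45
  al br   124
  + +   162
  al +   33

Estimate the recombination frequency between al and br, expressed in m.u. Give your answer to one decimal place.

The recombinant classes are + br and al +: 45 + 33 = 78.
Recombination frequency = 78/364 = 0.2143 ≈ 21.4%, i.e. 21.4 m.u.

21.4 m.u.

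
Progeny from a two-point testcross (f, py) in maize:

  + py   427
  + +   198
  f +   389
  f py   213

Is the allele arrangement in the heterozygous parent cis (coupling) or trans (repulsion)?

The two most frequent classes are + py (427) and f + (389); these are the parental (non-recombinant) types.
So the F1 carried + py on one chromosome and f + on the other — the recessive alleles are on opposite chromosomes (trans / repulsion).

trans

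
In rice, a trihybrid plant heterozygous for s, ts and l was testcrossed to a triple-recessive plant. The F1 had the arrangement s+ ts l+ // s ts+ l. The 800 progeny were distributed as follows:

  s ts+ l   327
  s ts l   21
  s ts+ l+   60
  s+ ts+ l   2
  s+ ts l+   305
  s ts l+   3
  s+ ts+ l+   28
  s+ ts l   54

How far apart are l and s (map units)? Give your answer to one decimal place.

14.9 map units

The two rarest classes, s ts l+ and s+ ts+ l, are the double crossovers. Comparing them with the parentals, only the s allele has switched, so s is the middle locus and the order is l – s – ts.
Crossovers in the l–s interval produce the single-crossover classes s+ ts l and s ts+ l+ (54 + 60 = 114) plus the double crossovers (5).
RF(l–s) = (114 + 5) / 800 = 119/800 = 0.1487 → 14.9 map units.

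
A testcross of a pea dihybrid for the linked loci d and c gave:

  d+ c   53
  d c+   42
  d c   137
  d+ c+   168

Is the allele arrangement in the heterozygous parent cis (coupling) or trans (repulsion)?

The two most frequent classes are d+ c+ (168) and d c (137); these are the parental (non-recombinant) types.
So the F1 carried d+ c+ on one chromosome and d c on the other — the recessive alleles are on the same chromosome (cis / coupling).

cis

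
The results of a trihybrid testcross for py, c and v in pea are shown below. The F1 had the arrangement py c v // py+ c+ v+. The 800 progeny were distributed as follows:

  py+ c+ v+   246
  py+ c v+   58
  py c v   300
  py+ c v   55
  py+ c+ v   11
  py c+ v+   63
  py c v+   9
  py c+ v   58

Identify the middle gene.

v

The two rarest classes, py c v+ and py+ c+ v, are the double crossovers. Comparing them with the parentals, only the v allele has switched, so v is the middle locus and the order is py – v – c.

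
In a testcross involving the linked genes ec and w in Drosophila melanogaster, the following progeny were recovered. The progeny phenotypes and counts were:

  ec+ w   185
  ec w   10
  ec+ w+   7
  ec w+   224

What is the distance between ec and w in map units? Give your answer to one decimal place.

The two most frequent classes, ec+ w (185) and ec w+ (224), are the parental types, so the F1 was ec+ w / ec w+.
The recombinant classes are ec+ w+ and ec w: 7 + 10 = 17.
Recombination frequency = 17/426 = 0.0399 ≈ 4.0%, i.e. 4.0 map units.

4.0 map units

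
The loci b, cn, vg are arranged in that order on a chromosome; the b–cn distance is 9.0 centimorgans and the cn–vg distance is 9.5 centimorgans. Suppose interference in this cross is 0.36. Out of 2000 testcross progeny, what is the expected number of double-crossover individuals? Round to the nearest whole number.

11

Map distances give recombination frequencies of 0.090 and 0.095 for the two intervals.
With interference 0.36 (so coincidence = 0.64), expected double-crossover frequency = 0.090 × 0.095 × 0.64 = 0.00547.
Expected number = 0.00547 × 2000 = 10.94 ≈ 11.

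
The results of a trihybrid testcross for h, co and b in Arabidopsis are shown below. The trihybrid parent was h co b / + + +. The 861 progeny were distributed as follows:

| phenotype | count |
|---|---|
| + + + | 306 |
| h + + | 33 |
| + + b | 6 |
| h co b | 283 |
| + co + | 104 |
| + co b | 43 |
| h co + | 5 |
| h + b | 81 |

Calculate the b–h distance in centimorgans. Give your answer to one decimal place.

The two rarest classes, h co + and + + b, are the double crossovers. Comparing them with the parentals, only the b allele has switched, so b is the middle locus and the order is co – b – h.
Crossovers in the b–h interval produce the single-crossover classes + co b and h + + (43 + 33 = 76) plus the double crossovers (11).
RF(b–h) = (76 + 11) / 861 = 87/861 = 0.1010 → 10.1 centimorgans.

10.1 centimorgans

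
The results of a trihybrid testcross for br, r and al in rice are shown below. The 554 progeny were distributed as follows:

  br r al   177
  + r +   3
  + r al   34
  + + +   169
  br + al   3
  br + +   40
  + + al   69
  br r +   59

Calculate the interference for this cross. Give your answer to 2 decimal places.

The two most frequent reciprocal classes, br r al and + + +, are the parental types, so the F1 was br r al / + + +.
The two rarest classes, br + al and + r +, are the double crossovers. Comparing them with the parentals, only the r allele has switched, so r is the middle locus and the order is al – r – br.
al–r: (128 + 6)/554 = 0.2419; r–br: (74 + 6)/554 = 0.1444.
Expected DCO frequency = 0.2419 × 0.1444 ≈ 0.03493; observed = 6/554 ≈ 0.01083.
Coefficient of coincidence = 0.01083/0.03493 ≈ 0.31; interference = 1 − 0.31 = 0.69.

0.69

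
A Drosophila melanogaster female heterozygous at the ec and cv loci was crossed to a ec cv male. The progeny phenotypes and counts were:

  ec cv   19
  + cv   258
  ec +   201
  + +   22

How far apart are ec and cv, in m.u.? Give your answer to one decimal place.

8.2 m.u.

The two most frequent classes, + cv (258) and ec + (201), are the parental types, so the F1 was + cv / ec +.
The recombinant classes are + + and ec cv: 22 + 19 = 41.
Recombination frequency = 41/500 = 0.0820 ≈ 8.2%, i.e. 8.2 m.u.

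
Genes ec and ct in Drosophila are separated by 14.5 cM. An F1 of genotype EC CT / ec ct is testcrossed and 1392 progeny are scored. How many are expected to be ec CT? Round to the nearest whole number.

A map distance of 14.5 cM corresponds to a recombination frequency of 0.145.
The F1 is EC CT / ec ct, so ec CT is a recombinant gamete class with expected frequency r/2 = 0.145/2 = 0.0725.
Expected number = 0.0725 × 1392 = 100.92 ≈ 101.

101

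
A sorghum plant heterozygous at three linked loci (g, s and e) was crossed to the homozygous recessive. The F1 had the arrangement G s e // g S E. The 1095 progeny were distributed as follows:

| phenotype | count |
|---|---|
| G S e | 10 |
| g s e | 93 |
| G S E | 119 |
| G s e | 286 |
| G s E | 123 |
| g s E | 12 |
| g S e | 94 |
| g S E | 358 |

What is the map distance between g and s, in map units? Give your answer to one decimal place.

The two rarest classes, G S e and g s E, are the double crossovers. Comparing them with the parentals, only the s allele has switched, so s is the middle locus and the order is e – s – g.
Crossovers in the s–g interval produce the single-crossover classes g s e and G S E (93 + 119 = 212) plus the double crossovers (22).
RF(s–g) = (212 + 22) / 1095 = 234/1095 = 0.2137 → 21.4 map units.

21.4 map units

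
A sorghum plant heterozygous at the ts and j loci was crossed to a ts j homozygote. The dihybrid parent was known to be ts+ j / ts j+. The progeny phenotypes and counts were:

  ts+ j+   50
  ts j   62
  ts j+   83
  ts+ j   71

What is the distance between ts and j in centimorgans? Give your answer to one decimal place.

42.1 centimorgans

The recombinant classes are ts+ j+ and ts j: 50 + 62 = 112.
Recombination frequency = 112/266 = 0.4211 ≈ 42.1%, i.e. 42.1 centimorgans.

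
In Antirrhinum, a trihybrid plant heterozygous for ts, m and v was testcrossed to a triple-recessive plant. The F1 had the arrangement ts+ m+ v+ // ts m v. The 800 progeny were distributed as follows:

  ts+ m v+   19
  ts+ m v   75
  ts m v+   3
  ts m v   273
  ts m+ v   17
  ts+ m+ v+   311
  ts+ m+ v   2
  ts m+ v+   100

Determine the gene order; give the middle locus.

v

The two rarest classes, ts+ m+ v and ts m v+, are the double crossovers. Comparing them with the parentals, only the v allele has switched, so v is the middle locus and the order is ts – v – m.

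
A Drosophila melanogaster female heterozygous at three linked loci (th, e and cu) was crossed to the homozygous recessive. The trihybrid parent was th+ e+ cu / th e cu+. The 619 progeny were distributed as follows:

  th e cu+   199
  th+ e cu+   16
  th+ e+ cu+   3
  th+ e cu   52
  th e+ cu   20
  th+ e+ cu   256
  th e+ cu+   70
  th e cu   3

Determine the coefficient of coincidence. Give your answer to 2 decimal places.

0.69

The two rarest classes, th+ e+ cu+ and th e cu, are the double crossovers. Comparing them with the parentals, only the cu allele has switched, so cu is the middle locus and the order is e – cu – th.
e–cu: (122 + 6)/619 = 0.2068; cu–th: (36 + 6)/619 = 0.0679.
Expected DCO frequency = 0.2068 × 0.0679 ≈ 0.01404; observed = 6/619 ≈ 0.00969.
Coefficient of coincidence = 0.00969/0.01404 ≈ 0.69.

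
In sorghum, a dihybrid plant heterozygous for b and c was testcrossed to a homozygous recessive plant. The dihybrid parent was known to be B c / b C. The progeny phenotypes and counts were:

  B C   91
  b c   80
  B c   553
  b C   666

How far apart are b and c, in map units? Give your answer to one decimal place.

The recombinant classes are B C and b c: 91 + 80 = 171.
Recombination frequency = 171/1390 = 0.1230 ≈ 12.3%, i.e. 12.3 map units.

12.3 map units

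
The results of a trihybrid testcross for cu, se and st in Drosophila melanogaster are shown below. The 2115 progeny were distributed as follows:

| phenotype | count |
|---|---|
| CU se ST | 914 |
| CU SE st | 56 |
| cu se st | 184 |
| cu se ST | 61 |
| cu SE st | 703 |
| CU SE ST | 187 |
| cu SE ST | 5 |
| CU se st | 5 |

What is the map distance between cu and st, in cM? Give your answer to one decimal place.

6.0 cM

The two most frequent reciprocal classes, cu SE st and CU se ST, are the parental types, so the F1 was cu SE st / CU se ST.
The two rarest classes, cu SE ST and CU se st, are the double crossovers. Comparing them with the parentals, only the st allele has switched, so st is the middle locus and the order is cu – st – se.
Crossovers in the cu–st interval produce the single-crossover classes CU SE st and cu se ST (56 + 61 = 117) plus the double crossovers (10).
RF(cu–st) = (117 + 10) / 2115 = 127/2115 = 0.0600 → 6.0 cM.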